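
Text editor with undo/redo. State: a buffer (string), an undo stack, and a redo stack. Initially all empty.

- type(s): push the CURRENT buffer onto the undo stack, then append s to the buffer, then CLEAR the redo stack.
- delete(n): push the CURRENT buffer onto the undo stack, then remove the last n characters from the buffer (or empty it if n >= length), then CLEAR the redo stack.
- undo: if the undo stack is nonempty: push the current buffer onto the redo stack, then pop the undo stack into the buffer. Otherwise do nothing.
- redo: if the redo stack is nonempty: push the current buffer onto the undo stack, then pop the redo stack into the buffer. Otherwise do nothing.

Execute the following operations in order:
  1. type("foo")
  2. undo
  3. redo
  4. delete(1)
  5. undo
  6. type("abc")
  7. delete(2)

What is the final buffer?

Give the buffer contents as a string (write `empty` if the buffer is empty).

After op 1 (type): buf='foo' undo_depth=1 redo_depth=0
After op 2 (undo): buf='(empty)' undo_depth=0 redo_depth=1
After op 3 (redo): buf='foo' undo_depth=1 redo_depth=0
After op 4 (delete): buf='fo' undo_depth=2 redo_depth=0
After op 5 (undo): buf='foo' undo_depth=1 redo_depth=1
After op 6 (type): buf='fooabc' undo_depth=2 redo_depth=0
After op 7 (delete): buf='fooa' undo_depth=3 redo_depth=0

Answer: fooa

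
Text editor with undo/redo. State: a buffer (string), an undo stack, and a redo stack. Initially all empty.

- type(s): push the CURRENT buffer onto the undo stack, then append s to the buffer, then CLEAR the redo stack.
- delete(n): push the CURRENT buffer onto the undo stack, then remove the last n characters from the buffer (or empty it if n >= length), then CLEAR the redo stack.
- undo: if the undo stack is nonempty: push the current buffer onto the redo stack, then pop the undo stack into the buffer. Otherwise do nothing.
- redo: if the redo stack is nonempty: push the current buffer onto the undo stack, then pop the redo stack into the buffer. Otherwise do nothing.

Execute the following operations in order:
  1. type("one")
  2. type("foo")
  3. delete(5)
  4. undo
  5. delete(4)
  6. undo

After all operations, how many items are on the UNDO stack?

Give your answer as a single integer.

Answer: 2

Derivation:
After op 1 (type): buf='one' undo_depth=1 redo_depth=0
After op 2 (type): buf='onefoo' undo_depth=2 redo_depth=0
After op 3 (delete): buf='o' undo_depth=3 redo_depth=0
After op 4 (undo): buf='onefoo' undo_depth=2 redo_depth=1
After op 5 (delete): buf='on' undo_depth=3 redo_depth=0
After op 6 (undo): buf='onefoo' undo_depth=2 redo_depth=1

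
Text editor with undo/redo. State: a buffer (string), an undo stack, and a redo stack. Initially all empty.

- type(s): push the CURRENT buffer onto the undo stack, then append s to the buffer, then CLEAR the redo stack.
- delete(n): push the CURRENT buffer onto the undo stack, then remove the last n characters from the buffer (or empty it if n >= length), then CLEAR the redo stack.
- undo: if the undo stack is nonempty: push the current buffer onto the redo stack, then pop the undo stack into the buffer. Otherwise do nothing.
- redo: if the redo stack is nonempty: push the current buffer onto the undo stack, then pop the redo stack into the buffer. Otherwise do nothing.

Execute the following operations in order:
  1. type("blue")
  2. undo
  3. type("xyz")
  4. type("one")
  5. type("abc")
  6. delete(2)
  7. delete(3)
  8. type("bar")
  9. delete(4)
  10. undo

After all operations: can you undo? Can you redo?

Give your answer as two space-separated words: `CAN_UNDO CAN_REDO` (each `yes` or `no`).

After op 1 (type): buf='blue' undo_depth=1 redo_depth=0
After op 2 (undo): buf='(empty)' undo_depth=0 redo_depth=1
After op 3 (type): buf='xyz' undo_depth=1 redo_depth=0
After op 4 (type): buf='xyzone' undo_depth=2 redo_depth=0
After op 5 (type): buf='xyzoneabc' undo_depth=3 redo_depth=0
After op 6 (delete): buf='xyzonea' undo_depth=4 redo_depth=0
After op 7 (delete): buf='xyzo' undo_depth=5 redo_depth=0
After op 8 (type): buf='xyzobar' undo_depth=6 redo_depth=0
After op 9 (delete): buf='xyz' undo_depth=7 redo_depth=0
After op 10 (undo): buf='xyzobar' undo_depth=6 redo_depth=1

Answer: yes yes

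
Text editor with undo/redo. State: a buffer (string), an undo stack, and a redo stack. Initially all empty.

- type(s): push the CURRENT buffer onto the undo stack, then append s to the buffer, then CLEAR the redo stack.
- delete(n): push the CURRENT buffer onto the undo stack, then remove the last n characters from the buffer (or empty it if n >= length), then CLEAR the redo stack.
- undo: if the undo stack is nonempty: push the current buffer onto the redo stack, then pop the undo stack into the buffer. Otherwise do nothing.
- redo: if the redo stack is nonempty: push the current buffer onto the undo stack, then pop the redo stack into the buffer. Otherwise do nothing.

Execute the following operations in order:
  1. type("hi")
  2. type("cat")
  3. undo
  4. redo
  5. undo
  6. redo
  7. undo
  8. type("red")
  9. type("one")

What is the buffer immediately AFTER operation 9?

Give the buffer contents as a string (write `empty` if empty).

After op 1 (type): buf='hi' undo_depth=1 redo_depth=0
After op 2 (type): buf='hicat' undo_depth=2 redo_depth=0
After op 3 (undo): buf='hi' undo_depth=1 redo_depth=1
After op 4 (redo): buf='hicat' undo_depth=2 redo_depth=0
After op 5 (undo): buf='hi' undo_depth=1 redo_depth=1
After op 6 (redo): buf='hicat' undo_depth=2 redo_depth=0
After op 7 (undo): buf='hi' undo_depth=1 redo_depth=1
After op 8 (type): buf='hired' undo_depth=2 redo_depth=0
After op 9 (type): buf='hiredone' undo_depth=3 redo_depth=0

Answer: hiredone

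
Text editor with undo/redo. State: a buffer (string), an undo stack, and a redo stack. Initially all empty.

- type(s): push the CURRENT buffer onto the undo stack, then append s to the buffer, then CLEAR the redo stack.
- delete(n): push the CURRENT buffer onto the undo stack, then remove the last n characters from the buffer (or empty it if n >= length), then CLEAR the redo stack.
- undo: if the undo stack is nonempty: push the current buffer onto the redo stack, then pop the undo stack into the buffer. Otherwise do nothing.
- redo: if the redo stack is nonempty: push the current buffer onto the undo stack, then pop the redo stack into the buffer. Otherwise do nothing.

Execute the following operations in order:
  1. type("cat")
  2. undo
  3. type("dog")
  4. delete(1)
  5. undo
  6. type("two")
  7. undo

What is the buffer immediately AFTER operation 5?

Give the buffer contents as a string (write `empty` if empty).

After op 1 (type): buf='cat' undo_depth=1 redo_depth=0
After op 2 (undo): buf='(empty)' undo_depth=0 redo_depth=1
After op 3 (type): buf='dog' undo_depth=1 redo_depth=0
After op 4 (delete): buf='do' undo_depth=2 redo_depth=0
After op 5 (undo): buf='dog' undo_depth=1 redo_depth=1

Answer: dog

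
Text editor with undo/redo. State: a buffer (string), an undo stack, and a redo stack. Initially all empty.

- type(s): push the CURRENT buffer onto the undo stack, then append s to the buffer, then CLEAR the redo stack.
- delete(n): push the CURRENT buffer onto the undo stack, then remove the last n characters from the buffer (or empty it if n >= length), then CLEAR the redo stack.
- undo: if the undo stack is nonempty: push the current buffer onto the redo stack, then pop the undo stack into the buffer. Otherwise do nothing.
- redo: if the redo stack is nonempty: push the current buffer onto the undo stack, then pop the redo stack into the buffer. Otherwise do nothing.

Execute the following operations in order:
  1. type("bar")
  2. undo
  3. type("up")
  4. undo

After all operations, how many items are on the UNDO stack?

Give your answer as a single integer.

Answer: 0

Derivation:
After op 1 (type): buf='bar' undo_depth=1 redo_depth=0
After op 2 (undo): buf='(empty)' undo_depth=0 redo_depth=1
After op 3 (type): buf='up' undo_depth=1 redo_depth=0
After op 4 (undo): buf='(empty)' undo_depth=0 redo_depth=1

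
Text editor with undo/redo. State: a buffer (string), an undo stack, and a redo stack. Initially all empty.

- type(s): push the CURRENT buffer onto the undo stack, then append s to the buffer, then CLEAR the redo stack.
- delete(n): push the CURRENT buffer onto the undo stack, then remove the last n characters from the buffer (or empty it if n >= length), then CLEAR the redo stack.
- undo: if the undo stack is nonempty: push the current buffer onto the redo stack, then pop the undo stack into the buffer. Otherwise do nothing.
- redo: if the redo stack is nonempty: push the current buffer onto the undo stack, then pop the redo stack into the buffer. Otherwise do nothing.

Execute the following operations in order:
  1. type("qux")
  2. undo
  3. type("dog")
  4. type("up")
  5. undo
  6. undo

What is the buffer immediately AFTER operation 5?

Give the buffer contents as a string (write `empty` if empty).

After op 1 (type): buf='qux' undo_depth=1 redo_depth=0
After op 2 (undo): buf='(empty)' undo_depth=0 redo_depth=1
After op 3 (type): buf='dog' undo_depth=1 redo_depth=0
After op 4 (type): buf='dogup' undo_depth=2 redo_depth=0
After op 5 (undo): buf='dog' undo_depth=1 redo_depth=1

Answer: dog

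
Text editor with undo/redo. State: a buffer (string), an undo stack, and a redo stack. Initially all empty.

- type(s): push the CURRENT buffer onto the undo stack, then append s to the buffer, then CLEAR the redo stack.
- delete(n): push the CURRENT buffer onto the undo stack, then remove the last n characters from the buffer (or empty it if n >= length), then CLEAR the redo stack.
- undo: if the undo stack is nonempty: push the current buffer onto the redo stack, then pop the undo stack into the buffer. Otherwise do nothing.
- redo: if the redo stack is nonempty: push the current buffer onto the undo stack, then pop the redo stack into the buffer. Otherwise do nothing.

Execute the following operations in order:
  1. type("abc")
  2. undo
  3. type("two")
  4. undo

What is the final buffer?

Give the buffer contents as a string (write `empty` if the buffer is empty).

Answer: empty

Derivation:
After op 1 (type): buf='abc' undo_depth=1 redo_depth=0
After op 2 (undo): buf='(empty)' undo_depth=0 redo_depth=1
After op 3 (type): buf='two' undo_depth=1 redo_depth=0
After op 4 (undo): buf='(empty)' undo_depth=0 redo_depth=1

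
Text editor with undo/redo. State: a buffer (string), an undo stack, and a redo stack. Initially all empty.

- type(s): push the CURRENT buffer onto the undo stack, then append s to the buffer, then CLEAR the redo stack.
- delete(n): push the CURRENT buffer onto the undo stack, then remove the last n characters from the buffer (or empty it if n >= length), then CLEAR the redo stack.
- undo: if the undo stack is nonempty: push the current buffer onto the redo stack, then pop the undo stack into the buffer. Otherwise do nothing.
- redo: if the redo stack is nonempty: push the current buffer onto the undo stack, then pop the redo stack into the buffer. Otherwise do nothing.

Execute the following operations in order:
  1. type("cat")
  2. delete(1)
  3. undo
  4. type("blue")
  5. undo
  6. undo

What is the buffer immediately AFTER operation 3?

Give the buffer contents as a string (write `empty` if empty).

Answer: cat

Derivation:
After op 1 (type): buf='cat' undo_depth=1 redo_depth=0
After op 2 (delete): buf='ca' undo_depth=2 redo_depth=0
After op 3 (undo): buf='cat' undo_depth=1 redo_depth=1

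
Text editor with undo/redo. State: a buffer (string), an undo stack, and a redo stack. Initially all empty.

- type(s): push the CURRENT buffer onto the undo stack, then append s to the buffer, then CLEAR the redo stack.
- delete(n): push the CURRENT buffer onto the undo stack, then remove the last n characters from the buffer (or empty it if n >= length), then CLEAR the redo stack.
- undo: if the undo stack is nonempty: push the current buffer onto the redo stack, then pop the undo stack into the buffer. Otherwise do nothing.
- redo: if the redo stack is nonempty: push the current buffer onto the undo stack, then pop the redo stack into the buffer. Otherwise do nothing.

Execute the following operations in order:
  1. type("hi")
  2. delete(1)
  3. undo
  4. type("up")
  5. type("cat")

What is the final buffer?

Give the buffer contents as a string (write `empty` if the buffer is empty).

After op 1 (type): buf='hi' undo_depth=1 redo_depth=0
After op 2 (delete): buf='h' undo_depth=2 redo_depth=0
After op 3 (undo): buf='hi' undo_depth=1 redo_depth=1
After op 4 (type): buf='hiup' undo_depth=2 redo_depth=0
After op 5 (type): buf='hiupcat' undo_depth=3 redo_depth=0

Answer: hiupcat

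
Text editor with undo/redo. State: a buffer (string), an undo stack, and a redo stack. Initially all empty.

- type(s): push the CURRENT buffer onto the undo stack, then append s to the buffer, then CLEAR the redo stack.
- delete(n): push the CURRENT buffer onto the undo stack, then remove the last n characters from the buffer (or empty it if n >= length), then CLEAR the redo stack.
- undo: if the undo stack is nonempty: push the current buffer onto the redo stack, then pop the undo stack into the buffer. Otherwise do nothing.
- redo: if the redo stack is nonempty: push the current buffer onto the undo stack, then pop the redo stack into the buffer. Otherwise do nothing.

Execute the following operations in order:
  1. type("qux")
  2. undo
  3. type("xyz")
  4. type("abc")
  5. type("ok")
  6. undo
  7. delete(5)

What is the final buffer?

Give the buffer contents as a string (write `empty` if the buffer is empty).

After op 1 (type): buf='qux' undo_depth=1 redo_depth=0
After op 2 (undo): buf='(empty)' undo_depth=0 redo_depth=1
After op 3 (type): buf='xyz' undo_depth=1 redo_depth=0
After op 4 (type): buf='xyzabc' undo_depth=2 redo_depth=0
After op 5 (type): buf='xyzabcok' undo_depth=3 redo_depth=0
After op 6 (undo): buf='xyzabc' undo_depth=2 redo_depth=1
After op 7 (delete): buf='x' undo_depth=3 redo_depth=0

Answer: x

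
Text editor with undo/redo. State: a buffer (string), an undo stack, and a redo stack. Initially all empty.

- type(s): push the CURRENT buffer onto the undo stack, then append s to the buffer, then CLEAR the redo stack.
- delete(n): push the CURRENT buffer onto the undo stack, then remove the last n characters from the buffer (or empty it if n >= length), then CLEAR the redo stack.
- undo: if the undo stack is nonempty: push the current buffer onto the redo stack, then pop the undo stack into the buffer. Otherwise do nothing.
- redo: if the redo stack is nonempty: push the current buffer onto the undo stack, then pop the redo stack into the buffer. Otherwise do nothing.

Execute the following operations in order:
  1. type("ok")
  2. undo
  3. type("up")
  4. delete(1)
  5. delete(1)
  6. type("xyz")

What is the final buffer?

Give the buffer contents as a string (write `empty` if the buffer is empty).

Answer: xyz

Derivation:
After op 1 (type): buf='ok' undo_depth=1 redo_depth=0
After op 2 (undo): buf='(empty)' undo_depth=0 redo_depth=1
After op 3 (type): buf='up' undo_depth=1 redo_depth=0
After op 4 (delete): buf='u' undo_depth=2 redo_depth=0
After op 5 (delete): buf='(empty)' undo_depth=3 redo_depth=0
After op 6 (type): buf='xyz' undo_depth=4 redo_depth=0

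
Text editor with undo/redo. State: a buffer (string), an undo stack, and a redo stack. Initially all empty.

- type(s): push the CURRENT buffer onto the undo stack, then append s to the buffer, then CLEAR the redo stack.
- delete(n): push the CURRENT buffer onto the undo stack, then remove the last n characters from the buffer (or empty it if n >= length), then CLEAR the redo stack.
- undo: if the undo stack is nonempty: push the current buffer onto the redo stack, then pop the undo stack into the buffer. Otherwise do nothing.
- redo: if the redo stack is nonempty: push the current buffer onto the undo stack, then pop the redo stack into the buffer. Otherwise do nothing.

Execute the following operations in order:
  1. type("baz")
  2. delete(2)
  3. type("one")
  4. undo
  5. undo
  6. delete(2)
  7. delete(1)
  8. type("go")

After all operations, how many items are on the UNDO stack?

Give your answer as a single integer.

Answer: 4

Derivation:
After op 1 (type): buf='baz' undo_depth=1 redo_depth=0
After op 2 (delete): buf='b' undo_depth=2 redo_depth=0
After op 3 (type): buf='bone' undo_depth=3 redo_depth=0
After op 4 (undo): buf='b' undo_depth=2 redo_depth=1
After op 5 (undo): buf='baz' undo_depth=1 redo_depth=2
After op 6 (delete): buf='b' undo_depth=2 redo_depth=0
After op 7 (delete): buf='(empty)' undo_depth=3 redo_depth=0
After op 8 (type): buf='go' undo_depth=4 redo_depth=0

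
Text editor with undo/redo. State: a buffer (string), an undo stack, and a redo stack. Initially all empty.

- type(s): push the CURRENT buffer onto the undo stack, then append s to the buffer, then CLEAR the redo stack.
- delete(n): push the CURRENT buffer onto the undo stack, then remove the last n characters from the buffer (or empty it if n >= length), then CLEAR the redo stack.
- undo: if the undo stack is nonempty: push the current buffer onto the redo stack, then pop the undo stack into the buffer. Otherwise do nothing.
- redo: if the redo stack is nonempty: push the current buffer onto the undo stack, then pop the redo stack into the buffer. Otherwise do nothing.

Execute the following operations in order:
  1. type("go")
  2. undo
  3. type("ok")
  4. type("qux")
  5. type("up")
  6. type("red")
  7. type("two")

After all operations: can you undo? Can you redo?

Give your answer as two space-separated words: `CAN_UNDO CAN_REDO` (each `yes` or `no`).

After op 1 (type): buf='go' undo_depth=1 redo_depth=0
After op 2 (undo): buf='(empty)' undo_depth=0 redo_depth=1
After op 3 (type): buf='ok' undo_depth=1 redo_depth=0
After op 4 (type): buf='okqux' undo_depth=2 redo_depth=0
After op 5 (type): buf='okquxup' undo_depth=3 redo_depth=0
After op 6 (type): buf='okquxupred' undo_depth=4 redo_depth=0
After op 7 (type): buf='okquxupredtwo' undo_depth=5 redo_depth=0

Answer: yes no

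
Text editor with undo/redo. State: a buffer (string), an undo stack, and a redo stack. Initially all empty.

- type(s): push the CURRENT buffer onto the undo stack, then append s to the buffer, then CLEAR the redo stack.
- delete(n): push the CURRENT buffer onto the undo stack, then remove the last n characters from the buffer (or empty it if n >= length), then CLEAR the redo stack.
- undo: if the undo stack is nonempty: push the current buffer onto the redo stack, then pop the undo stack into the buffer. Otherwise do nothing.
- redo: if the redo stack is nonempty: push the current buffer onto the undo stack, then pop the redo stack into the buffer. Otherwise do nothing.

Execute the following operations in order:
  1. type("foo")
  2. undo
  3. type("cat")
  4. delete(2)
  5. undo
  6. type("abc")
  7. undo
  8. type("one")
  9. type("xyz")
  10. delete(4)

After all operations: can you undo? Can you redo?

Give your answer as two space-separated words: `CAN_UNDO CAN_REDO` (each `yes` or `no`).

After op 1 (type): buf='foo' undo_depth=1 redo_depth=0
After op 2 (undo): buf='(empty)' undo_depth=0 redo_depth=1
After op 3 (type): buf='cat' undo_depth=1 redo_depth=0
After op 4 (delete): buf='c' undo_depth=2 redo_depth=0
After op 5 (undo): buf='cat' undo_depth=1 redo_depth=1
After op 6 (type): buf='catabc' undo_depth=2 redo_depth=0
After op 7 (undo): buf='cat' undo_depth=1 redo_depth=1
After op 8 (type): buf='catone' undo_depth=2 redo_depth=0
After op 9 (type): buf='catonexyz' undo_depth=3 redo_depth=0
After op 10 (delete): buf='caton' undo_depth=4 redo_depth=0

Answer: yes no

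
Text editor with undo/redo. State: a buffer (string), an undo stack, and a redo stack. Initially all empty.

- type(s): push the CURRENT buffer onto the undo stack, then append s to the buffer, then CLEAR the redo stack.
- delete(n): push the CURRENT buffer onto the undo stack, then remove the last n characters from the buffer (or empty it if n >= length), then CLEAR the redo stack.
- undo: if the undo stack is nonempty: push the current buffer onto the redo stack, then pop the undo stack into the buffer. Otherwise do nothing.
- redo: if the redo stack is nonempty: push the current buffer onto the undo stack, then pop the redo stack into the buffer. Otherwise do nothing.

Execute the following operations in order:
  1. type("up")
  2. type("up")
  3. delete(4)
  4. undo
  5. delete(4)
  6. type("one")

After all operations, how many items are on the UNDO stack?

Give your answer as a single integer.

After op 1 (type): buf='up' undo_depth=1 redo_depth=0
After op 2 (type): buf='upup' undo_depth=2 redo_depth=0
After op 3 (delete): buf='(empty)' undo_depth=3 redo_depth=0
After op 4 (undo): buf='upup' undo_depth=2 redo_depth=1
After op 5 (delete): buf='(empty)' undo_depth=3 redo_depth=0
After op 6 (type): buf='one' undo_depth=4 redo_depth=0

Answer: 4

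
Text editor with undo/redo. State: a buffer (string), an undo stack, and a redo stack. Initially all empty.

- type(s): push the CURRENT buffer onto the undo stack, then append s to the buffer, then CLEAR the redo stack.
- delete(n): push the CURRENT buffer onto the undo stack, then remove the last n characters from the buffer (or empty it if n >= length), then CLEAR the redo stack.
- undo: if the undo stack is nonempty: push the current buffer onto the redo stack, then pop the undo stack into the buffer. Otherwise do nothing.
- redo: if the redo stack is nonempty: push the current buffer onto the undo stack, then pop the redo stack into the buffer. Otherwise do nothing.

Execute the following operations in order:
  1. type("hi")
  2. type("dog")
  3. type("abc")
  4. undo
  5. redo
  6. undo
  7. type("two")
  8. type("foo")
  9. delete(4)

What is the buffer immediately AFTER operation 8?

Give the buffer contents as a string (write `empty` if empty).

After op 1 (type): buf='hi' undo_depth=1 redo_depth=0
After op 2 (type): buf='hidog' undo_depth=2 redo_depth=0
After op 3 (type): buf='hidogabc' undo_depth=3 redo_depth=0
After op 4 (undo): buf='hidog' undo_depth=2 redo_depth=1
After op 5 (redo): buf='hidogabc' undo_depth=3 redo_depth=0
After op 6 (undo): buf='hidog' undo_depth=2 redo_depth=1
After op 7 (type): buf='hidogtwo' undo_depth=3 redo_depth=0
After op 8 (type): buf='hidogtwofoo' undo_depth=4 redo_depth=0

Answer: hidogtwofoo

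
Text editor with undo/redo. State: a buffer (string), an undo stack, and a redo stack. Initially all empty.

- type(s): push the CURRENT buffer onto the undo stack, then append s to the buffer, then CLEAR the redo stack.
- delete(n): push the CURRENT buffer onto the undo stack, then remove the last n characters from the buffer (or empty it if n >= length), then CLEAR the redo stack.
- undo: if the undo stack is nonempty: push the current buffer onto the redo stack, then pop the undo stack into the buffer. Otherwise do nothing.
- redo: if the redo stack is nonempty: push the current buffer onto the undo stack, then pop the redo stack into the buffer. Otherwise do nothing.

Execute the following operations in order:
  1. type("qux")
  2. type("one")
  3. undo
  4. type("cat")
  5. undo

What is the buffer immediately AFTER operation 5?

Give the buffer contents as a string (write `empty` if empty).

After op 1 (type): buf='qux' undo_depth=1 redo_depth=0
After op 2 (type): buf='quxone' undo_depth=2 redo_depth=0
After op 3 (undo): buf='qux' undo_depth=1 redo_depth=1
After op 4 (type): buf='quxcat' undo_depth=2 redo_depth=0
After op 5 (undo): buf='qux' undo_depth=1 redo_depth=1

Answer: qux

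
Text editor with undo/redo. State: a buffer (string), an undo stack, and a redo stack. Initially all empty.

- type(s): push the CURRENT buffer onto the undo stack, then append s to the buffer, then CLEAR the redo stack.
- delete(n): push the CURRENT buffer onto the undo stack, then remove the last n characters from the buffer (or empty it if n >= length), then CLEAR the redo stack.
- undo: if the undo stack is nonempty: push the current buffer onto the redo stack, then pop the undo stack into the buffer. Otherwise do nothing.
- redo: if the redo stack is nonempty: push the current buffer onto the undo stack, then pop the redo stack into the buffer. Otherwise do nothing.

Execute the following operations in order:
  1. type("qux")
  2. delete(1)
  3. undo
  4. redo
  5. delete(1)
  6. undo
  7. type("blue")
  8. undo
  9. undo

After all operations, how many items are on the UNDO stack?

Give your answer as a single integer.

Answer: 1

Derivation:
After op 1 (type): buf='qux' undo_depth=1 redo_depth=0
After op 2 (delete): buf='qu' undo_depth=2 redo_depth=0
After op 3 (undo): buf='qux' undo_depth=1 redo_depth=1
After op 4 (redo): buf='qu' undo_depth=2 redo_depth=0
After op 5 (delete): buf='q' undo_depth=3 redo_depth=0
After op 6 (undo): buf='qu' undo_depth=2 redo_depth=1
After op 7 (type): buf='qublue' undo_depth=3 redo_depth=0
After op 8 (undo): buf='qu' undo_depth=2 redo_depth=1
After op 9 (undo): buf='qux' undo_depth=1 redo_depth=2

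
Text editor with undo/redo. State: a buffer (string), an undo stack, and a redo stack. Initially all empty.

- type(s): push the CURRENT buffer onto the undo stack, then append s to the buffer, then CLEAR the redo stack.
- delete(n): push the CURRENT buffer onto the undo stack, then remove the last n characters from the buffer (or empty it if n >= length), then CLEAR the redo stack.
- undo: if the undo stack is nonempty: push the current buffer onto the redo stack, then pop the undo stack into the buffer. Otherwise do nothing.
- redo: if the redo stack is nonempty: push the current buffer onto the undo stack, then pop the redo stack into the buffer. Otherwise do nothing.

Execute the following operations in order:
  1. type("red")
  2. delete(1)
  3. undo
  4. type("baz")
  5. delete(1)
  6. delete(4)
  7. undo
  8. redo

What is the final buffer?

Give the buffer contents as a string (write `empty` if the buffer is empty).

Answer: r

Derivation:
After op 1 (type): buf='red' undo_depth=1 redo_depth=0
After op 2 (delete): buf='re' undo_depth=2 redo_depth=0
After op 3 (undo): buf='red' undo_depth=1 redo_depth=1
After op 4 (type): buf='redbaz' undo_depth=2 redo_depth=0
After op 5 (delete): buf='redba' undo_depth=3 redo_depth=0
After op 6 (delete): buf='r' undo_depth=4 redo_depth=0
After op 7 (undo): buf='redba' undo_depth=3 redo_depth=1
After op 8 (redo): buf='r' undo_depth=4 redo_depth=0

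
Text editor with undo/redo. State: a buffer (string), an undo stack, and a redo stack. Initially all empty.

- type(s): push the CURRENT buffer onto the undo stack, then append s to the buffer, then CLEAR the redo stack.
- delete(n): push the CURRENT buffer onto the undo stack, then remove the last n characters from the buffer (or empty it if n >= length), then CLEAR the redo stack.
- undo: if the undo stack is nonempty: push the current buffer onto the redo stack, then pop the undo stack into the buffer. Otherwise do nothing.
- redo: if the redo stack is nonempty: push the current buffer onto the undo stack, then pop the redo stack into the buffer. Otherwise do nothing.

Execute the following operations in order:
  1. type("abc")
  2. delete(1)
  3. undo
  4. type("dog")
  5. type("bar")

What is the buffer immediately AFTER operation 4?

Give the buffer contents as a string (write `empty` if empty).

After op 1 (type): buf='abc' undo_depth=1 redo_depth=0
After op 2 (delete): buf='ab' undo_depth=2 redo_depth=0
After op 3 (undo): buf='abc' undo_depth=1 redo_depth=1
After op 4 (type): buf='abcdog' undo_depth=2 redo_depth=0

Answer: abcdog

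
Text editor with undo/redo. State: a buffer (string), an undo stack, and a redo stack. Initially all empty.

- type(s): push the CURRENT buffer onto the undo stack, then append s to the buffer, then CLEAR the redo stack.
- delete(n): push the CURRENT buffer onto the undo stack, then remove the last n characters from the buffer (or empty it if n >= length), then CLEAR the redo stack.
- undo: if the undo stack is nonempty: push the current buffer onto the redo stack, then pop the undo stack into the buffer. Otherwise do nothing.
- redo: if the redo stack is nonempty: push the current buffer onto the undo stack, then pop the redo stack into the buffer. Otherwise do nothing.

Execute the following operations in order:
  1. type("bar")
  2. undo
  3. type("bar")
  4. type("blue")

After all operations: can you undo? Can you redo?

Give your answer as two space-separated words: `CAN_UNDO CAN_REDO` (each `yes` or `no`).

After op 1 (type): buf='bar' undo_depth=1 redo_depth=0
After op 2 (undo): buf='(empty)' undo_depth=0 redo_depth=1
After op 3 (type): buf='bar' undo_depth=1 redo_depth=0
After op 4 (type): buf='barblue' undo_depth=2 redo_depth=0

Answer: yes no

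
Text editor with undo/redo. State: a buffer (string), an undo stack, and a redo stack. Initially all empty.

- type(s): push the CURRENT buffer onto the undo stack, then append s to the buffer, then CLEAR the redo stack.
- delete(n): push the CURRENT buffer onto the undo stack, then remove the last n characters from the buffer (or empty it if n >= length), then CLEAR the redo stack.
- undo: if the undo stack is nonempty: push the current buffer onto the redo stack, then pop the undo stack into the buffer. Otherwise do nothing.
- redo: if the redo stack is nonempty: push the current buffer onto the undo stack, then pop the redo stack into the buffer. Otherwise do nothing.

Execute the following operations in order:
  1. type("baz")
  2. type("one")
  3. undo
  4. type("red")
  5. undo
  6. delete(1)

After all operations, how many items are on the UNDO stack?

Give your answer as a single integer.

After op 1 (type): buf='baz' undo_depth=1 redo_depth=0
After op 2 (type): buf='bazone' undo_depth=2 redo_depth=0
After op 3 (undo): buf='baz' undo_depth=1 redo_depth=1
After op 4 (type): buf='bazred' undo_depth=2 redo_depth=0
After op 5 (undo): buf='baz' undo_depth=1 redo_depth=1
After op 6 (delete): buf='ba' undo_depth=2 redo_depth=0

Answer: 2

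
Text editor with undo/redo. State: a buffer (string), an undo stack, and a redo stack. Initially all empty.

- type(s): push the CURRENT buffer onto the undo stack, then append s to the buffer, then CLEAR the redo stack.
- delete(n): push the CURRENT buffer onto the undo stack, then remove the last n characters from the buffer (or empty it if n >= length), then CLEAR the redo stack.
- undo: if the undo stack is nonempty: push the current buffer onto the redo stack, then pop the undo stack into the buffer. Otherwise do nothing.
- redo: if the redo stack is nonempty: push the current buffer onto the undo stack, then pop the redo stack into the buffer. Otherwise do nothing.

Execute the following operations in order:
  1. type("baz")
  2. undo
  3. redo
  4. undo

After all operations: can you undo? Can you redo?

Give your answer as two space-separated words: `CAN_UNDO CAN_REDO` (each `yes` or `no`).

After op 1 (type): buf='baz' undo_depth=1 redo_depth=0
After op 2 (undo): buf='(empty)' undo_depth=0 redo_depth=1
After op 3 (redo): buf='baz' undo_depth=1 redo_depth=0
After op 4 (undo): buf='(empty)' undo_depth=0 redo_depth=1

Answer: no yes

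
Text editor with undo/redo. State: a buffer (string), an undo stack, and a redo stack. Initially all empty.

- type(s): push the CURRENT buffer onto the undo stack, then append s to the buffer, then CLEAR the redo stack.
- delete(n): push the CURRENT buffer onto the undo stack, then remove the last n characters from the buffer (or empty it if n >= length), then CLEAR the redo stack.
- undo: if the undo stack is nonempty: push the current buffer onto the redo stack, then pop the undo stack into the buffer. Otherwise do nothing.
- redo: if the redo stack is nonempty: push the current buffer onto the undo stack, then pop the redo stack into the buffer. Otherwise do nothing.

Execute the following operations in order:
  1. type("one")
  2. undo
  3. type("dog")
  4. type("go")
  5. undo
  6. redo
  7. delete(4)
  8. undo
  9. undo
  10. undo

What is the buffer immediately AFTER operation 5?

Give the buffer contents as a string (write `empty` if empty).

Answer: dog

Derivation:
After op 1 (type): buf='one' undo_depth=1 redo_depth=0
After op 2 (undo): buf='(empty)' undo_depth=0 redo_depth=1
After op 3 (type): buf='dog' undo_depth=1 redo_depth=0
After op 4 (type): buf='doggo' undo_depth=2 redo_depth=0
After op 5 (undo): buf='dog' undo_depth=1 redo_depth=1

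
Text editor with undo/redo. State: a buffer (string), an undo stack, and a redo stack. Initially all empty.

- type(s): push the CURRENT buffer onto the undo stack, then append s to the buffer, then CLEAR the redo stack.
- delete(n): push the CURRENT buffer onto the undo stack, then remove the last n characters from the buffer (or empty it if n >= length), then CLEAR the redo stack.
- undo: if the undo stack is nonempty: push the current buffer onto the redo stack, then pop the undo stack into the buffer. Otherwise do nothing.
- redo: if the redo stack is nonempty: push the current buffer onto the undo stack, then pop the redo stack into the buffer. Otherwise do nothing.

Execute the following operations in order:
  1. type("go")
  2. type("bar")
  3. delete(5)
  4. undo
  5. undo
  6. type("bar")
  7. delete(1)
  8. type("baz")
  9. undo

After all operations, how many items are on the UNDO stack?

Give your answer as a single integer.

After op 1 (type): buf='go' undo_depth=1 redo_depth=0
After op 2 (type): buf='gobar' undo_depth=2 redo_depth=0
After op 3 (delete): buf='(empty)' undo_depth=3 redo_depth=0
After op 4 (undo): buf='gobar' undo_depth=2 redo_depth=1
After op 5 (undo): buf='go' undo_depth=1 redo_depth=2
After op 6 (type): buf='gobar' undo_depth=2 redo_depth=0
After op 7 (delete): buf='goba' undo_depth=3 redo_depth=0
After op 8 (type): buf='gobabaz' undo_depth=4 redo_depth=0
After op 9 (undo): buf='goba' undo_depth=3 redo_depth=1

Answer: 3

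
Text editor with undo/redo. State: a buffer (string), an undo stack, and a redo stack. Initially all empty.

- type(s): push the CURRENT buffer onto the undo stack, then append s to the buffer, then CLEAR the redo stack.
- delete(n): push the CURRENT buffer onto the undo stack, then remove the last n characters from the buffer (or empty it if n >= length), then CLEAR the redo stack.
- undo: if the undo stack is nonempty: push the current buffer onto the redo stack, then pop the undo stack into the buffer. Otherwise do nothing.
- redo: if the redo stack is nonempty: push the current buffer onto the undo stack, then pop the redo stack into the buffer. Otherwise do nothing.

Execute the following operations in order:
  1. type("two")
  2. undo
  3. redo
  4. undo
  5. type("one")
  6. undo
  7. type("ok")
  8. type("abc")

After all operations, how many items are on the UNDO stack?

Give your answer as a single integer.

Answer: 2

Derivation:
After op 1 (type): buf='two' undo_depth=1 redo_depth=0
After op 2 (undo): buf='(empty)' undo_depth=0 redo_depth=1
After op 3 (redo): buf='two' undo_depth=1 redo_depth=0
After op 4 (undo): buf='(empty)' undo_depth=0 redo_depth=1
After op 5 (type): buf='one' undo_depth=1 redo_depth=0
After op 6 (undo): buf='(empty)' undo_depth=0 redo_depth=1
After op 7 (type): buf='ok' undo_depth=1 redo_depth=0
After op 8 (type): buf='okabc' undo_depth=2 redo_depth=0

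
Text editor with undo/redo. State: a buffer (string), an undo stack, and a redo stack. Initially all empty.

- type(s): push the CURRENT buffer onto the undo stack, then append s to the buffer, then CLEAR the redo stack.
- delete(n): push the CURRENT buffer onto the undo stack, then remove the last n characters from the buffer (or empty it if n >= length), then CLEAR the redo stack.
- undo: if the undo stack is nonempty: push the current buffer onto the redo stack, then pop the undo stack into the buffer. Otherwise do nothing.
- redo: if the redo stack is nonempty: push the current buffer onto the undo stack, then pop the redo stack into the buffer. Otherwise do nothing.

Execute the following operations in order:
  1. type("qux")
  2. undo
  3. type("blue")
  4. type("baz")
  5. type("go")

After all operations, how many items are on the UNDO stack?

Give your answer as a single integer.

Answer: 3

Derivation:
After op 1 (type): buf='qux' undo_depth=1 redo_depth=0
After op 2 (undo): buf='(empty)' undo_depth=0 redo_depth=1
After op 3 (type): buf='blue' undo_depth=1 redo_depth=0
After op 4 (type): buf='bluebaz' undo_depth=2 redo_depth=0
After op 5 (type): buf='bluebazgo' undo_depth=3 redo_depth=0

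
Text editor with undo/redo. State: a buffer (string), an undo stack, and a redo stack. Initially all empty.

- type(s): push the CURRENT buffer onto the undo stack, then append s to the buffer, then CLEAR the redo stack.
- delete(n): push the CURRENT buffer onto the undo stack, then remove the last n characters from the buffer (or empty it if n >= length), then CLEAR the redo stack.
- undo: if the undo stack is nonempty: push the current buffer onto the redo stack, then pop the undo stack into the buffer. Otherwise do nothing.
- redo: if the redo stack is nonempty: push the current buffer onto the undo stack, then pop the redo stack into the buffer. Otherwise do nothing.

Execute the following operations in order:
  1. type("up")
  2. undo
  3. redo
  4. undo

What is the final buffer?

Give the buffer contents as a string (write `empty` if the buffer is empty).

Answer: empty

Derivation:
After op 1 (type): buf='up' undo_depth=1 redo_depth=0
After op 2 (undo): buf='(empty)' undo_depth=0 redo_depth=1
After op 3 (redo): buf='up' undo_depth=1 redo_depth=0
After op 4 (undo): buf='(empty)' undo_depth=0 redo_depth=1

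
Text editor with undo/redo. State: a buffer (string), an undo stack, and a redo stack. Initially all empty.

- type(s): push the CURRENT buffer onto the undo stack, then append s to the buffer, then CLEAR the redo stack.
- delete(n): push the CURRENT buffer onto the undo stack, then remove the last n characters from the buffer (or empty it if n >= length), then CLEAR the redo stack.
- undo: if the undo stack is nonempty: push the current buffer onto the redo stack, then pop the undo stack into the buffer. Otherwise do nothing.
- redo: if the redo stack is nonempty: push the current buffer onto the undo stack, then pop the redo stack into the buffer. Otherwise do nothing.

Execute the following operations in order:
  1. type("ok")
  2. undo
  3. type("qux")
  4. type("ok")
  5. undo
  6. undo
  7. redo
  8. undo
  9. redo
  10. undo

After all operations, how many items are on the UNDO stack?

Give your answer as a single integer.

After op 1 (type): buf='ok' undo_depth=1 redo_depth=0
After op 2 (undo): buf='(empty)' undo_depth=0 redo_depth=1
After op 3 (type): buf='qux' undo_depth=1 redo_depth=0
After op 4 (type): buf='quxok' undo_depth=2 redo_depth=0
After op 5 (undo): buf='qux' undo_depth=1 redo_depth=1
After op 6 (undo): buf='(empty)' undo_depth=0 redo_depth=2
After op 7 (redo): buf='qux' undo_depth=1 redo_depth=1
After op 8 (undo): buf='(empty)' undo_depth=0 redo_depth=2
After op 9 (redo): buf='qux' undo_depth=1 redo_depth=1
After op 10 (undo): buf='(empty)' undo_depth=0 redo_depth=2

Answer: 0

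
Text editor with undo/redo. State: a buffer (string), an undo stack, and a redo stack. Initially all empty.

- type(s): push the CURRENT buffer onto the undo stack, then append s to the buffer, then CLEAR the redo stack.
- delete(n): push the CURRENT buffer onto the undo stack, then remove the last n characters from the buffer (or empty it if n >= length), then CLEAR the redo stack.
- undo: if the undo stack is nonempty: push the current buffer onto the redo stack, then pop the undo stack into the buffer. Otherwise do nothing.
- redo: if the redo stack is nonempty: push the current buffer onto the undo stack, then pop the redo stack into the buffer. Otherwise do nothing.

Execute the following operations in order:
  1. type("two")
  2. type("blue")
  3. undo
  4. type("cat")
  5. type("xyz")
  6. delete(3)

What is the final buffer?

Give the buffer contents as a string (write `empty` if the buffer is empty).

Answer: twocat

Derivation:
After op 1 (type): buf='two' undo_depth=1 redo_depth=0
After op 2 (type): buf='twoblue' undo_depth=2 redo_depth=0
After op 3 (undo): buf='two' undo_depth=1 redo_depth=1
After op 4 (type): buf='twocat' undo_depth=2 redo_depth=0
After op 5 (type): buf='twocatxyz' undo_depth=3 redo_depth=0
After op 6 (delete): buf='twocat' undo_depth=4 redo_depth=0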